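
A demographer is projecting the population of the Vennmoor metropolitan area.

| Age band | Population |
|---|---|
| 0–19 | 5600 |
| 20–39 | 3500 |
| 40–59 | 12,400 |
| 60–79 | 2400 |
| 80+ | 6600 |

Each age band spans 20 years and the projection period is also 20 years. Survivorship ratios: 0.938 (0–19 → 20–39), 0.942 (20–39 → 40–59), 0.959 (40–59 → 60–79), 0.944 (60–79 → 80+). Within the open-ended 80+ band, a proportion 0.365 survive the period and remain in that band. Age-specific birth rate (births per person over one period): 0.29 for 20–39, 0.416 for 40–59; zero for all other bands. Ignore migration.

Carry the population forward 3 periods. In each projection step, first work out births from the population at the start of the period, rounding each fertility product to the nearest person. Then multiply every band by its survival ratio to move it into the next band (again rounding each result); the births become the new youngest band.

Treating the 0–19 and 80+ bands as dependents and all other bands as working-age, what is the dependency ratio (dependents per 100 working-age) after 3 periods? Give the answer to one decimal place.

Call the groups 1 to 5, youngest first.
After projecting period 1:
Births: 3500 × 0.29 = 1015, 12400 × 0.416 = 5158 → total 6173
Group 2: 5600 × 0.938 = 5253
Group 3: 3500 × 0.942 = 3297
Group 4: 12400 × 0.959 = 11892
Group 5: 2400 × 0.944 + 6600 × 0.365 = 2266 + 2409 = 4675
Giving 6173 / 5253 / 3297 / 11892 / 4675.
After projecting period 2:
Births: 5253 × 0.29 = 1523, 3297 × 0.416 = 1372 → total 2895
Group 2: 6173 × 0.938 = 5790
Group 3: 5253 × 0.942 = 4948
Group 4: 3297 × 0.959 = 3162
Group 5: 11892 × 0.944 + 4675 × 0.365 = 11226 + 1706 = 12932
Giving 2895 / 5790 / 4948 / 3162 / 12932.
After projecting period 3:
Births: 5790 × 0.29 = 1679, 4948 × 0.416 = 2058 → total 3737
Group 2: 2895 × 0.938 = 2716
Group 3: 5790 × 0.942 = 5454
Group 4: 4948 × 0.959 = 4745
Group 5: 3162 × 0.944 + 12932 × 0.365 = 2985 + 4720 = 7705
Giving 3737 / 2716 / 5454 / 4745 / 7705.
Dependents (band 0–19 + band 80+) = 3737 + 7705 = 11442; working-age = 12915; ratio = 11442/12915 × 100 = 88.6

88.6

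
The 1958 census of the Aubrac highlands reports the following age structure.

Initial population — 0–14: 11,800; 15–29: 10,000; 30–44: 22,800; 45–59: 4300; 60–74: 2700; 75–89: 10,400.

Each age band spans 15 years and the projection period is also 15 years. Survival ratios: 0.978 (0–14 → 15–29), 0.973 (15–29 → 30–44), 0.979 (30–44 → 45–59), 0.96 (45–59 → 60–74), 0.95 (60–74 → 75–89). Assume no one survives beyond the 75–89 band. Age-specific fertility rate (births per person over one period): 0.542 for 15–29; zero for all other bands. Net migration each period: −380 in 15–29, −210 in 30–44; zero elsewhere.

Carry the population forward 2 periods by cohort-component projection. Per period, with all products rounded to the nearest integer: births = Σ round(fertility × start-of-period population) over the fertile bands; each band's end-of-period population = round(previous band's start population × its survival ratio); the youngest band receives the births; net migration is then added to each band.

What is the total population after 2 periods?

56289

(Groups numbered youngest = 1 to oldest = 6.)
[period 1]
Births: 10000 × 0.542 = 5420
Group 2: 11800 × 0.978 = 11540
Group 3: 10000 × 0.973 = 9730
Group 4: 22800 × 0.979 = 22321
Group 5: 4300 × 0.96 = 4128
Group 6: 2700 × 0.95 = 2565
Net migration: Group 2 − 380 → 11160; Group 3 − 210 → 9520
Population now: 0–14=5420, 15–29=11160, 30–44=9520, 45–59=22321, 60–74=4128, 75–89=2565
[period 2]
Births: 11160 × 0.542 = 6049
Group 2: 5420 × 0.978 = 5301
Group 3: 11160 × 0.973 = 10859
Group 4: 9520 × 0.979 = 9320
Group 5: 22321 × 0.96 = 21428
Group 6: 4128 × 0.95 = 3922
Net migration: Group 2 − 380 → 4921; Group 3 − 210 → 10649
Population now: 0–14=6049, 15–29=4921, 30–44=10649, 45–59=9320, 60–74=21428, 75–89=3922
Total after period 2: 6049 + 4921 + 10649 + 9320 + 21428 + 3922 = 56289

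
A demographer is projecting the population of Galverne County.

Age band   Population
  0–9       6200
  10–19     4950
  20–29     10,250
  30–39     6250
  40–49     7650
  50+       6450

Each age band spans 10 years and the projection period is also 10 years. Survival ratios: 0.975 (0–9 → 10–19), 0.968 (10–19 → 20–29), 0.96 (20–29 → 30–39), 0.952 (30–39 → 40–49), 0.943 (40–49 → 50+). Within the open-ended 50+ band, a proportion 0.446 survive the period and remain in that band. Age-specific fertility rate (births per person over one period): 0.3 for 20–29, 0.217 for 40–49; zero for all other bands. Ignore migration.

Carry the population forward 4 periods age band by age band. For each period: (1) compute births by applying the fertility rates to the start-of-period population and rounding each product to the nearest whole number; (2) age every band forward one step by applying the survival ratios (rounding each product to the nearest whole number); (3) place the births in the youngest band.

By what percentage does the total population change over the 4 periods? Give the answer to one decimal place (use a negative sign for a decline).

— Period 1 —
Births: 10250 × 0.3 = 3075, 7650 × 0.217 = 1660 — total 4735
10–19: 6200 × 0.975 = 6045
20–29: 4950 × 0.968 = 4792
30–39: 10250 × 0.96 = 9840
40–49: 6250 × 0.952 = 5950
50+: 7650 × 0.943 + 6450 × 0.446 = 7214 + 2877 = 10091
Population now: 0–9=4735, 10–19=6045, 20–29=4792, 30–39=9840, 40–49=5950, 50+=10091
— Period 2 —
Births: 4792 × 0.3 = 1438, 5950 × 0.217 = 1291 — total 2729
10–19: 4735 × 0.975 = 4617
20–29: 6045 × 0.968 = 5852
30–39: 4792 × 0.96 = 4600
40–49: 9840 × 0.952 = 9368
50+: 5950 × 0.943 + 10091 × 0.446 = 5611 + 4501 = 10112
Population now: 0–9=2729, 10–19=4617, 20–29=5852, 30–39=4600, 40–49=9368, 50+=10112
— Period 3 —
Births: 5852 × 0.3 = 1756, 9368 × 0.217 = 2033 — total 3789
10–19: 2729 × 0.975 = 2661
20–29: 4617 × 0.968 = 4469
30–39: 5852 × 0.96 = 5618
40–49: 4600 × 0.952 = 4379
50+: 9368 × 0.943 + 10112 × 0.446 = 8834 + 4510 = 13344
Population now: 0–9=3789, 10–19=2661, 20–29=4469, 30–39=5618, 40–49=4379, 50+=13344
— Period 4 —
Births: 4469 × 0.3 = 1341, 4379 × 0.217 = 950 — total 2291
10–19: 3789 × 0.975 = 3694
20–29: 2661 × 0.968 = 2576
30–39: 4469 × 0.96 = 4290
40–49: 5618 × 0.952 = 5348
50+: 4379 × 0.943 + 13344 × 0.446 = 4129 + 5951 = 10080
Population now: 0–9=2291, 10–19=3694, 20–29=2576, 30–39=4290, 40–49=5348, 50+=10080
Total: 41750 → 28279; change = -13471; percentage change = -32.3%

-32.3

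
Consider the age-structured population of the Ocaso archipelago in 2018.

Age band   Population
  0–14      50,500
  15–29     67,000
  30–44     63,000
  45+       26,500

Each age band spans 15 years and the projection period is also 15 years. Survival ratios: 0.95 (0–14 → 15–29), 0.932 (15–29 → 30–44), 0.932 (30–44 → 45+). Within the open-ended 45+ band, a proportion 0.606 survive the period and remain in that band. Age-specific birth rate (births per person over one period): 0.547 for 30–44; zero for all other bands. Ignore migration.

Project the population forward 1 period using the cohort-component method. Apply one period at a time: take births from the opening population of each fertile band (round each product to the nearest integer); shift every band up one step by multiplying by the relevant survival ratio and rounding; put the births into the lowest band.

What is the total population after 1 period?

219655

After projecting period 1:
Births: 63000 × 0.547 = 34461
15–29: 50500 × 0.95 = 47975
30–44: 67000 × 0.932 = 62444
45+: 63000 × 0.932 + 26500 × 0.606 = 58716 + 16059 = 74775
End of period: [34461, 47975, 62444, 74775]
Total after period 1: 34461 + 47975 + 62444 + 74775 = 219655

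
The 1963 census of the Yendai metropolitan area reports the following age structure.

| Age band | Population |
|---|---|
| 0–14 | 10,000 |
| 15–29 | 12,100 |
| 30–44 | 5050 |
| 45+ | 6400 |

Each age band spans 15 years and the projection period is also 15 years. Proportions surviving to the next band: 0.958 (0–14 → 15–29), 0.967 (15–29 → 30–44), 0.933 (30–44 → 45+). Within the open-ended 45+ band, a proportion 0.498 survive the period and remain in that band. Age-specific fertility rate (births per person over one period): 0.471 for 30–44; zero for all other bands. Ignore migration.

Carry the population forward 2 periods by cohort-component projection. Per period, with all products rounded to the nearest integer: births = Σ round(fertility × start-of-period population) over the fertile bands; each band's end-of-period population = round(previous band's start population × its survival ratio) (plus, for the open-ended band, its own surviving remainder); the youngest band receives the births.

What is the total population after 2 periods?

31905

Numbering the bands 1..4 from youngest to oldest:
Period 1:
Births: 5050 * 0.471 = 2379
Band 2: 10000 * 0.958 = 9580
Band 3: 12100 * 0.967 = 11701
Band 4: 5050 * 0.933 + 6400 * 0.498 = 4712 + 3187 = 7899
Population now: 0–14=2379, 15–29=9580, 30–44=11701, 45+=7899
Period 2:
Births: 11701 * 0.471 = 5511
Band 2: 2379 * 0.958 = 2279
Band 3: 9580 * 0.967 = 9264
Band 4: 11701 * 0.933 + 7899 * 0.498 = 10917 + 3934 = 14851
Population now: 0–14=5511, 15–29=2279, 30–44=9264, 45+=14851
Total after period 2: 5511 + 2279 + 9264 + 14851 = 31905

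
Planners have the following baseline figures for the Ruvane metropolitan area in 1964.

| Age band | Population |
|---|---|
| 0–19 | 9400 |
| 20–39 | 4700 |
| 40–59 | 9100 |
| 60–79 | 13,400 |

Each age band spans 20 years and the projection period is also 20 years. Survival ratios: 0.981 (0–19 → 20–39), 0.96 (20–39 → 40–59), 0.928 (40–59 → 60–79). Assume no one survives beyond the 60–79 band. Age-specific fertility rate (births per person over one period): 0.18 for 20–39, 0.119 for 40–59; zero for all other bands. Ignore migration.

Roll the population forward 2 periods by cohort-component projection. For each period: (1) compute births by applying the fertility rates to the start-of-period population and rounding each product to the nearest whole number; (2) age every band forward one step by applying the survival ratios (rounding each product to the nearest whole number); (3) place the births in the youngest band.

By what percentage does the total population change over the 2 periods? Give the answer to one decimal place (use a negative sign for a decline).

-53.2

Call the bands 1 to 4, youngest first.
After projecting period 1:
Births: 4700 × 0.18 = 846, 9100 × 0.119 = 1083 — total 1929
Band 2: 9400 × 0.981 = 9221
Band 3: 4700 × 0.96 = 4512
Band 4: 9100 × 0.928 = 8445
Giving 1929 / 9221 / 4512 / 8445.
After projecting period 2:
Births: 9221 × 0.18 = 1660, 4512 × 0.119 = 537 — total 2197
Band 2: 1929 × 0.981 = 1892
Band 3: 9221 × 0.96 = 8852
Band 4: 4512 × 0.928 = 4187
Giving 2197 / 1892 / 8852 / 4187.
Total: 36600 → 17128; change = -19472; percentage change = -53.2%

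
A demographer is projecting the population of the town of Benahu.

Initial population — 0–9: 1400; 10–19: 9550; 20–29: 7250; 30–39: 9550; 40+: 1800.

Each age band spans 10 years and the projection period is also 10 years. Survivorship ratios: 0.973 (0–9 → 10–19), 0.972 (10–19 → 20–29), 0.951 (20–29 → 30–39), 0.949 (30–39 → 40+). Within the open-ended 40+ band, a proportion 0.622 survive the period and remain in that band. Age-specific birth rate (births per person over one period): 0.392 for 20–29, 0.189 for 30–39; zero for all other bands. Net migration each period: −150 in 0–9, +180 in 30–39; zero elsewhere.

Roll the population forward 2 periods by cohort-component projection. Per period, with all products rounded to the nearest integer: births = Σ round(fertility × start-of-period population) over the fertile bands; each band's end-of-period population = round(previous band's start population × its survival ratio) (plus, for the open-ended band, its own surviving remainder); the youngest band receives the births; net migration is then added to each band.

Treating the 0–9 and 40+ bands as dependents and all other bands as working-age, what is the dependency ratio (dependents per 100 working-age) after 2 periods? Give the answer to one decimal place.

121.5

Period 1:
Births: 7250 × 0.392 = 2842 ; 9550 × 0.189 = 1805 → total 4647
10–19: 1400 × 0.973 = 1362
20–29: 9550 × 0.972 = 9283
30–39: 7250 × 0.951 = 6895
40+: 9550 × 0.949 + 1800 × 0.622 = 9063 + 1120 = 10183
Net migration: 0–9 − 150 → 4497; 30–39 + 180 → 7075
End of period: [4497, 1362, 9283, 7075, 10183]
Period 2:
Births: 9283 × 0.392 = 3639 ; 7075 × 0.189 = 1337 → total 4976
10–19: 4497 × 0.973 = 4376
20–29: 1362 × 0.972 = 1324
30–39: 9283 × 0.951 = 8828
40+: 7075 × 0.949 + 10183 × 0.622 = 6714 + 6334 = 13048
Net migration: 0–9 − 150 → 4826; 30–39 + 180 → 9008
End of period: [4826, 4376, 1324, 9008, 13048]
Dependents (band 0–9 + band 40+) = 4826 + 13048 = 17874; working-age = 14708; ratio = 17874/14708 × 100 = 121.5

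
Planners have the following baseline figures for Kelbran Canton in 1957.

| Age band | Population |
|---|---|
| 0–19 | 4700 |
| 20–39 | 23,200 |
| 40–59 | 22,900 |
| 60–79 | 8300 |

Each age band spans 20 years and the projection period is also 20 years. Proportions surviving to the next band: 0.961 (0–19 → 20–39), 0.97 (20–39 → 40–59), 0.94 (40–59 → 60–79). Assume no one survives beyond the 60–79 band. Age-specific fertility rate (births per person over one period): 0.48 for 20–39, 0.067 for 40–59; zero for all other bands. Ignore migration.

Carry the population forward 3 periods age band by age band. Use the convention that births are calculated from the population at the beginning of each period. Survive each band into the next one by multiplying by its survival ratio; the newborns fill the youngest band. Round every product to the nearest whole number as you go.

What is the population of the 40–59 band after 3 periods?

Period 1.
Births: 23200 × 0.48 = 11136 ; 22900 × 0.067 = 1534 → total 12670
20–39: 4700 × 0.961 = 4517
40–59: 23200 × 0.97 = 22504
60–79: 22900 × 0.94 = 21526
End of period: [12670, 4517, 22504, 21526]
Period 2.
Births: 4517 × 0.48 = 2168 ; 22504 × 0.067 = 1508 → total 3676
20–39: 12670 × 0.961 = 12176
40–59: 4517 × 0.97 = 4381
60–79: 22504 × 0.94 = 21154
End of period: [3676, 12176, 4381, 21154]
Period 3.
Births: 12176 × 0.48 = 5844 ; 4381 × 0.067 = 294 → total 6138
20–39: 3676 × 0.961 = 3533
40–59: 12176 × 0.97 = 11811
60–79: 4381 × 0.94 = 4118
End of period: [6138, 3533, 11811, 4118]

11811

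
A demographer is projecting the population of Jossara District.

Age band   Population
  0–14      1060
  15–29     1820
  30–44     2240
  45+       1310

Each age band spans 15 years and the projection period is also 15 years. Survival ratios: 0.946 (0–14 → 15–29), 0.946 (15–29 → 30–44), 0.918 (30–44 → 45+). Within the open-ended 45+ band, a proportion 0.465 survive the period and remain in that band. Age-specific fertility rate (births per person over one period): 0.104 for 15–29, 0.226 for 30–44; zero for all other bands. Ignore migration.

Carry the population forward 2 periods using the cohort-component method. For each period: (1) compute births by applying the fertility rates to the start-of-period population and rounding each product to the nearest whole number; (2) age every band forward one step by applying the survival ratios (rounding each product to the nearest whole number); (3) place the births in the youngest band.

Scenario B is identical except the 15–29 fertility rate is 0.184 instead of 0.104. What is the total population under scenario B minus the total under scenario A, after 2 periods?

After projecting period 1:
Births: 1820 × 0.104 = 189, 2240 × 0.226 = 506 → 695
15–29: 1060 × 0.946 = 1003
30–44: 1820 × 0.946 = 1722
45+: 2240 × 0.918 + 1310 × 0.465 = 2056 + 609 = 2665
→ [695, 1003, 1722, 2665]
After projecting period 2:
Births: 1003 × 0.104 = 104, 1722 × 0.226 = 389 → 493
15–29: 695 × 0.946 = 657
30–44: 1003 × 0.946 = 949
45+: 1722 × 0.918 + 2665 × 0.465 = 1581 + 1239 = 2820
→ [493, 657, 949, 2820]
Scenario A total after 2 periods: 4919
Scenario B projection —
After projecting period 1:
Births: 1820 × 0.184 = 335, 2240 × 0.226 = 506 → 841
15–29: 1060 × 0.946 = 1003
30–44: 1820 × 0.946 = 1722
45+: 2240 × 0.918 + 1310 × 0.465 = 2056 + 609 = 2665
→ [841, 1003, 1722, 2665]
After projecting period 2:
Births: 1003 × 0.184 = 185, 1722 × 0.226 = 389 → 574
15–29: 841 × 0.946 = 796
30–44: 1003 × 0.946 = 949
45+: 1722 × 0.918 + 2665 × 0.465 = 1581 + 1239 = 2820
→ [574, 796, 949, 2820]
Scenario B total after 2 periods: 5139
Difference B − A = 5139 − 4919 = 220

220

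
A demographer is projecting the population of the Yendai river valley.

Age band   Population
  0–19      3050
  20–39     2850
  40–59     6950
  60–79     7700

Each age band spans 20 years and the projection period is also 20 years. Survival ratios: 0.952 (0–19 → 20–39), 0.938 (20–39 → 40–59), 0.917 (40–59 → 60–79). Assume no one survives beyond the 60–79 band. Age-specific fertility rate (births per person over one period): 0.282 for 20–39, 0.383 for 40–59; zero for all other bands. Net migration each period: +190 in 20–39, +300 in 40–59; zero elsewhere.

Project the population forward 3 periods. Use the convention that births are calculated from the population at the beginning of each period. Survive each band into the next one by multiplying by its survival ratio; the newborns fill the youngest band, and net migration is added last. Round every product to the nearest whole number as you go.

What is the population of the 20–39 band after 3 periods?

2105

After projecting period 1:
Births: 2850 × 0.282 = 804 ; 6950 × 0.383 = 2662 → total 3466
20–39: 3050 × 0.952 = 2904
40–59: 2850 × 0.938 = 2673
60–79: 6950 × 0.917 = 6373
Net migration: 20–39 + 190 → 3094; 40–59 + 300 → 2973
Population now: 0–19=3466, 20–39=3094, 40–59=2973, 60–79=6373
After projecting period 2:
Births: 3094 × 0.282 = 873 ; 2973 × 0.383 = 1139 → total 2012
20–39: 3466 × 0.952 = 3300
40–59: 3094 × 0.938 = 2902
60–79: 2973 × 0.917 = 2726
Net migration: 20–39 + 190 → 3490; 40–59 + 300 → 3202
Population now: 0–19=2012, 20–39=3490, 40–59=3202, 60–79=2726
After projecting period 3:
Births: 3490 × 0.282 = 984 ; 3202 × 0.383 = 1226 → total 2210
20–39: 2012 × 0.952 = 1915
40–59: 3490 × 0.938 = 3274
60–79: 3202 × 0.917 = 2936
Net migration: 20–39 + 190 → 2105; 40–59 + 300 → 3574
Population now: 0–19=2210, 20–39=2105, 40–59=3574, 60–79=2936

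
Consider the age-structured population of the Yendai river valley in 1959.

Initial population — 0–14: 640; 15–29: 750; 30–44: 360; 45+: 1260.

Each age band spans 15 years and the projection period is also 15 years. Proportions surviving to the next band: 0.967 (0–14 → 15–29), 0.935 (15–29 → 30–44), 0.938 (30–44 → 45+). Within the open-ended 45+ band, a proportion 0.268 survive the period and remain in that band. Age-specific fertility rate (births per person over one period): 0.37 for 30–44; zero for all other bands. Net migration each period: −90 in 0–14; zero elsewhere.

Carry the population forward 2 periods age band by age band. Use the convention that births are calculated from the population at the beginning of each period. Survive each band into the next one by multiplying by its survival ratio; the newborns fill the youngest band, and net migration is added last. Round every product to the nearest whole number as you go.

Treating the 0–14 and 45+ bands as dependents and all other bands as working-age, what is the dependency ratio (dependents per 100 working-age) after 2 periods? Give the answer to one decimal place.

162.3

[period 1]
Births: 360 × 0.37 = 133
15–29: 640 × 0.967 = 619
30–44: 750 × 0.935 = 701
45+: 360 × 0.938 + 1260 × 0.268 = 338 + 338 = 676
Net migration: 0–14 − 90 → 43
Population now: 0–14=43, 15–29=619, 30–44=701, 45+=676
[period 2]
Births: 701 × 0.37 = 259
15–29: 43 × 0.967 = 42
30–44: 619 × 0.935 = 579
45+: 701 × 0.938 + 676 × 0.268 = 658 + 181 = 839
Net migration: 0–14 − 90 → 169
Population now: 0–14=169, 15–29=42, 30–44=579, 45+=839
Dependents (band 0–14 + band 45+) = 169 + 839 = 1008; working-age = 621; ratio = 1008/621 × 100 = 162.3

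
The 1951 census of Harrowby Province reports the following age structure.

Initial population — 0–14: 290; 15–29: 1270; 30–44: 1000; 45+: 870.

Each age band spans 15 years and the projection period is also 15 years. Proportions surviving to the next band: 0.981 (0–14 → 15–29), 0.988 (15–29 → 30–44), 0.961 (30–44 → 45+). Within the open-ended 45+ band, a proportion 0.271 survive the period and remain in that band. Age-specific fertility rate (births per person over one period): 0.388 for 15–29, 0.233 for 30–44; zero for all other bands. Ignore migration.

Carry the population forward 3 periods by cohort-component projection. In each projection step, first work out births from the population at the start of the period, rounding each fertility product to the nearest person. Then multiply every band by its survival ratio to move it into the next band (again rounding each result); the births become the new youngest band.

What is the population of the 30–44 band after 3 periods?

Call the bands 1 to 4, youngest first.
After projecting period 1:
Births: 1270 * 0.388 = 493, 1000 * 0.233 = 233 → total 726
Band 2: 290 * 0.981 = 284
Band 3: 1270 * 0.988 = 1255
Band 4: 1000 * 0.961 + 870 * 0.271 = 961 + 236 = 1197
→ [726, 284, 1255, 1197]
After projecting period 2:
Births: 284 * 0.388 = 110, 1255 * 0.233 = 292 → total 402
Band 2: 726 * 0.981 = 712
Band 3: 284 * 0.988 = 281
Band 4: 1255 * 0.961 + 1197 * 0.271 = 1206 + 324 = 1530
→ [402, 712, 281, 1530]
After projecting period 3:
Births: 712 * 0.388 = 276, 281 * 0.233 = 65 → total 341
Band 2: 402 * 0.981 = 394
Band 3: 712 * 0.988 = 703
Band 4: 281 * 0.961 + 1530 * 0.271 = 270 + 415 = 685
→ [341, 394, 703, 685]

703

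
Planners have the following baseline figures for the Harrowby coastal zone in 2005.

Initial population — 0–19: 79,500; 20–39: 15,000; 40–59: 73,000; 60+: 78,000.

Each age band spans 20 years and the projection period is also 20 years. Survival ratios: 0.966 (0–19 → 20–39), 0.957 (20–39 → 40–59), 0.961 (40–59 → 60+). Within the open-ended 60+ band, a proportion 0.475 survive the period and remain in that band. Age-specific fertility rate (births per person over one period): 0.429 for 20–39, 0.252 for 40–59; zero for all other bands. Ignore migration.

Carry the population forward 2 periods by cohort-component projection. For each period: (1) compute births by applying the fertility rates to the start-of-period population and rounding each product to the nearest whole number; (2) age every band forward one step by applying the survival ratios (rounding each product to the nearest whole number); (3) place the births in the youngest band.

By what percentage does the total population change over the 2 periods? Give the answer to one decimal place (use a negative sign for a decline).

-19.0

Let band 1 be 0–19 through band 4 = 60+.
Period 1:
Births: 15000 * 0.429 = 6435  |  73000 * 0.252 = 18396 → 24831
Band 2: 79500 * 0.966 = 76797
Band 3: 15000 * 0.957 = 14355
Band 4: 73000 * 0.961 + 78000 * 0.475 = 70153 + 37050 = 107203
→ [24831, 76797, 14355, 107203]
Period 2:
Births: 76797 * 0.429 = 32946  |  14355 * 0.252 = 3617 → 36563
Band 2: 24831 * 0.966 = 23987
Band 3: 76797 * 0.957 = 73495
Band 4: 14355 * 0.961 + 107203 * 0.475 = 13795 + 50921 = 64716
→ [36563, 23987, 73495, 64716]
Total: 245500 → 198761; change = -46739; percentage change = -19.0%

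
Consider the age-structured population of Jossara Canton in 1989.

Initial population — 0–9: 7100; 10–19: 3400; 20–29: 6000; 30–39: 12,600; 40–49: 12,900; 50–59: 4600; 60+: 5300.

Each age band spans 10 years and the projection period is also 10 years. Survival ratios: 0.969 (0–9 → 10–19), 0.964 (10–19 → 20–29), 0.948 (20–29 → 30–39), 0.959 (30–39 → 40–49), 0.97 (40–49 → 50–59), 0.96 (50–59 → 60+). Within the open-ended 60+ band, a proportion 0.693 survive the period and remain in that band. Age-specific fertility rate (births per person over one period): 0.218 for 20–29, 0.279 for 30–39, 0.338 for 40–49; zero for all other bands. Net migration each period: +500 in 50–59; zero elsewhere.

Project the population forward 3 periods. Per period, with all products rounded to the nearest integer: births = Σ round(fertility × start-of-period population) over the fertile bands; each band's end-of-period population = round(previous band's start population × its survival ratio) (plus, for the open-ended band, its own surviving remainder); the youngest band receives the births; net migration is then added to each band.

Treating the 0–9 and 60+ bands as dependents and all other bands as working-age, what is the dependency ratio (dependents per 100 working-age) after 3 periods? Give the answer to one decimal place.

Numbering the groups 1..7 from youngest to oldest:
[period 1]
Births: 6000 × 0.218 = 1308  |  12600 × 0.279 = 3515  |  12900 × 0.338 = 4360 → total 9183
Group 2: 7100 × 0.969 = 6880
Group 3: 3400 × 0.964 = 3278
Group 4: 6000 × 0.948 = 5688
Group 5: 12600 × 0.959 = 12083
Group 6: 12900 × 0.97 = 12513
Group 7: 4600 × 0.96 + 5300 × 0.693 = 4416 + 3673 = 8089
Net migration: Group 6 + 500 → 13013
Giving 9183 / 6880 / 3278 / 5688 / 12083 / 13013 / 8089.
[period 2]
Births: 3278 × 0.218 = 715  |  5688 × 0.279 = 1587  |  12083 × 0.338 = 4084 → total 6386
Group 2: 9183 × 0.969 = 8898
Group 3: 6880 × 0.964 = 6632
Group 4: 3278 × 0.948 = 3108
Group 5: 5688 × 0.959 = 5455
Group 6: 12083 × 0.97 = 11721
Group 7: 13013 × 0.96 + 8089 × 0.693 = 12492 + 5606 = 18098
Net migration: Group 6 + 500 → 12221
Giving 6386 / 8898 / 6632 / 3108 / 5455 / 12221 / 18098.
[period 3]
Births: 6632 × 0.218 = 1446  |  3108 × 0.279 = 867  |  5455 × 0.338 = 1844 → total 4157
Group 2: 6386 × 0.969 = 6188
Group 3: 8898 × 0.964 = 8578
Group 4: 6632 × 0.948 = 6287
Group 5: 3108 × 0.959 = 2981
Group 6: 5455 × 0.97 = 5291
Group 7: 12221 × 0.96 + 18098 × 0.693 = 11732 + 12542 = 24274
Net migration: Group 6 + 500 → 5791
Giving 4157 / 6188 / 8578 / 6287 / 2981 / 5791 / 24274.
Dependents (band 0–9 + band 60+) = 4157 + 24274 = 28431; working-age = 29825; ratio = 28431/29825 × 100 = 95.3

95.3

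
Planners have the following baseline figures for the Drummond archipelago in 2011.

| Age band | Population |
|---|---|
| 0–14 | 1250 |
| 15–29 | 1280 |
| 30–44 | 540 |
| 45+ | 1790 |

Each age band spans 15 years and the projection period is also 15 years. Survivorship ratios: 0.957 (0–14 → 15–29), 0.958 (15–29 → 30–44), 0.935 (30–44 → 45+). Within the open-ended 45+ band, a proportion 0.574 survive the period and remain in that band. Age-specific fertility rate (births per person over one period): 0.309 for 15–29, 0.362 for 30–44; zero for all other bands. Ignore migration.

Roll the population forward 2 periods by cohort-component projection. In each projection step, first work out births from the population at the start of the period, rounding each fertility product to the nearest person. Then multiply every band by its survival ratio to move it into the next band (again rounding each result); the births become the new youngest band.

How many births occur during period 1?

Numbering the groups 1..4 from youngest to oldest:
[period 1]
Births: 1280 * 0.309 = 396  |  540 * 0.362 = 195 ⇒ total 591
Group 2: 1250 * 0.957 = 1196
Group 3: 1280 * 0.958 = 1226
Group 4: 540 * 0.935 + 1790 * 0.574 = 505 + 1027 = 1532
Giving 591 / 1196 / 1226 / 1532.

591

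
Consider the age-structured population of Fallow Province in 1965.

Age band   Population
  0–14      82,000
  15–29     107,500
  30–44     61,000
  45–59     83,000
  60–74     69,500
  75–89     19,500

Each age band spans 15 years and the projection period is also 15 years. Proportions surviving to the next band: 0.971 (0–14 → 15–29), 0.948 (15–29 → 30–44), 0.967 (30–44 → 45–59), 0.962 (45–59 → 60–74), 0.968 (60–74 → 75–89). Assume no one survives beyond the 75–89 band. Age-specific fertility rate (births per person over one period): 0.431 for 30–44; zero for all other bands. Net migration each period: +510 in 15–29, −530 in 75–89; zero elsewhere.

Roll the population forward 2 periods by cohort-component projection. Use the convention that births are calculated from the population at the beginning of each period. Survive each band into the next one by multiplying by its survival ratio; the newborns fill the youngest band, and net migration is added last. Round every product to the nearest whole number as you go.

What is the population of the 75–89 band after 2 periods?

76761

After projecting period 1:
Births: 61000 × 0.431 = 26291
15–29: 82000 × 0.971 = 79622
30–44: 107500 × 0.948 = 101910
45–59: 61000 × 0.967 = 58987
60–74: 83000 × 0.962 = 79846
75–89: 69500 × 0.968 = 67276
Net migration: 15–29 + 510 → 80132; 75–89 − 530 → 66746
End of period: [26291, 80132, 101910, 58987, 79846, 66746]
After projecting period 2:
Births: 101910 × 0.431 = 43923
15–29: 26291 × 0.971 = 25529
30–44: 80132 × 0.948 = 75965
45–59: 101910 × 0.967 = 98547
60–74: 58987 × 0.962 = 56745
75–89: 79846 × 0.968 = 77291
Net migration: 15–29 + 510 → 26039; 75–89 − 530 → 76761
End of period: [43923, 26039, 75965, 98547, 56745, 76761]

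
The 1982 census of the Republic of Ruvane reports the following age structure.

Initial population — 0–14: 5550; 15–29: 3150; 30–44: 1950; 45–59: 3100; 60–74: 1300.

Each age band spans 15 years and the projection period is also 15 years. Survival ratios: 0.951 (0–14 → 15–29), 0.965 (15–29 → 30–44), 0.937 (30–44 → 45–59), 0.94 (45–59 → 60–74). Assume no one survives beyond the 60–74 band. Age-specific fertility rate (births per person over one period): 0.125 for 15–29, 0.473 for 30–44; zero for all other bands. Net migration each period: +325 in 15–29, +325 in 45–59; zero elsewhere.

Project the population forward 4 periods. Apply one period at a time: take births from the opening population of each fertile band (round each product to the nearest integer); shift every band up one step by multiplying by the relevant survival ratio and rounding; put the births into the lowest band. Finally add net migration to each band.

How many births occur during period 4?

Period 1:
Births: 3150 × 0.125 = 394  |  1950 × 0.473 = 922 ⇒ total 1316
15–29: 5550 × 0.951 = 5278
30–44: 3150 × 0.965 = 3040
45–59: 1950 × 0.937 = 1827
60–74: 3100 × 0.94 = 2914
Net migration: 15–29 + 325 → 5603; 45–59 + 325 → 2152
→ [1316, 5603, 3040, 2152, 2914]
Period 2:
Births: 5603 × 0.125 = 700  |  3040 × 0.473 = 1438 ⇒ total 2138
15–29: 1316 × 0.951 = 1252
30–44: 5603 × 0.965 = 5407
45–59: 3040 × 0.937 = 2848
60–74: 2152 × 0.94 = 2023
Net migration: 15–29 + 325 → 1577; 45–59 + 325 → 3173
→ [2138, 1577, 5407, 3173, 2023]
Period 3:
Births: 1577 × 0.125 = 197  |  5407 × 0.473 = 2558 ⇒ total 2755
15–29: 2138 × 0.951 = 2033
30–44: 1577 × 0.965 = 1522
45–59: 5407 × 0.937 = 5066
60–74: 3173 × 0.94 = 2983
Net migration: 15–29 + 325 → 2358; 45–59 + 325 → 5391
→ [2755, 2358, 1522, 5391, 2983]
Period 4:
Births: 2358 × 0.125 = 295  |  1522 × 0.473 = 720 ⇒ total 1015
15–29: 2755 × 0.951 = 2620
30–44: 2358 × 0.965 = 2275
45–59: 1522 × 0.937 = 1426
60–74: 5391 × 0.94 = 5068
Net migration: 15–29 + 325 → 2945; 45–59 + 325 → 1751
→ [1015, 2945, 2275, 1751, 5068]

1015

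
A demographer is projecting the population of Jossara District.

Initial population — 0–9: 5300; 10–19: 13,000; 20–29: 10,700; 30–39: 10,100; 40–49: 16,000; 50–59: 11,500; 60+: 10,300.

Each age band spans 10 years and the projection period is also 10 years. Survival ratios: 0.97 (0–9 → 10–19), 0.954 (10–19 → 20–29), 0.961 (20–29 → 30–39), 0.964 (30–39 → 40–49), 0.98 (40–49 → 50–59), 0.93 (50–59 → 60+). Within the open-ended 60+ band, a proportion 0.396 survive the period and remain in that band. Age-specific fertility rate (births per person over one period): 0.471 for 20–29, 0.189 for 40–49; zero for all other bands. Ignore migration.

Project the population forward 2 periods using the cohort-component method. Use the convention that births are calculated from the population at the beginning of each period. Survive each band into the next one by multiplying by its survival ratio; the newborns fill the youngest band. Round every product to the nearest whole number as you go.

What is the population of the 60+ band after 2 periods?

20433

Call the bands 1 to 7, youngest first.
[period 1]
Births: 10700 × 0.471 = 5040, 16000 × 0.189 = 3024 → total 8064
Band 2: 5300 × 0.97 = 5141
Band 3: 13000 × 0.954 = 12402
Band 4: 10700 × 0.961 = 10283
Band 5: 10100 × 0.964 = 9736
Band 6: 16000 × 0.98 = 15680
Band 7: 11500 × 0.93 + 10300 × 0.396 = 10695 + 4079 = 14774
Giving 8064 / 5141 / 12402 / 10283 / 9736 / 15680 / 14774.
[period 2]
Births: 12402 × 0.471 = 5841, 9736 × 0.189 = 1840 → total 7681
Band 2: 8064 × 0.97 = 7822
Band 3: 5141 × 0.954 = 4905
Band 4: 12402 × 0.961 = 11918
Band 5: 10283 × 0.964 = 9913
Band 6: 9736 × 0.98 = 9541
Band 7: 15680 × 0.93 + 14774 × 0.396 = 14582 + 5851 = 20433
Giving 7681 / 7822 / 4905 / 11918 / 9913 / 9541 / 20433.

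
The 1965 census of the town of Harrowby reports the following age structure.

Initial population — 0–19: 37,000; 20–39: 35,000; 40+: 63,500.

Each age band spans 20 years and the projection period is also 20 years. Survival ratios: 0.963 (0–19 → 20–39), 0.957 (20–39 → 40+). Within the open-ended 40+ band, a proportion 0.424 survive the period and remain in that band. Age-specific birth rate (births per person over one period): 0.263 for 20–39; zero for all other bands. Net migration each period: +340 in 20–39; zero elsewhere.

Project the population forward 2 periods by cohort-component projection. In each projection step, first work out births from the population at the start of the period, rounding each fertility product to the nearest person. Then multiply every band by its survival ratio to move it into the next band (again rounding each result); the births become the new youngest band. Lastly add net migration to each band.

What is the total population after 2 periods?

(Bands numbered youngest = 1 to oldest = 3.)
Period 1:
Births: 35000 × 0.263 = 9205
Band 2: 37000 × 0.963 = 35631
Band 3: 35000 × 0.957 + 63500 × 0.424 = 33495 + 26924 = 60419
Net migration: Band 2 + 340 → 35971
Population now: 0–19=9205, 20–39=35971, 40+=60419
Period 2:
Births: 35971 × 0.263 = 9460
Band 2: 9205 × 0.963 = 8864
Band 3: 35971 × 0.957 + 60419 × 0.424 = 34424 + 25618 = 60042
Net migration: Band 2 + 340 → 9204
Population now: 0–19=9460, 20–39=9204, 40+=60042
Total after period 2: 9460 + 9204 + 60042 = 78706

78706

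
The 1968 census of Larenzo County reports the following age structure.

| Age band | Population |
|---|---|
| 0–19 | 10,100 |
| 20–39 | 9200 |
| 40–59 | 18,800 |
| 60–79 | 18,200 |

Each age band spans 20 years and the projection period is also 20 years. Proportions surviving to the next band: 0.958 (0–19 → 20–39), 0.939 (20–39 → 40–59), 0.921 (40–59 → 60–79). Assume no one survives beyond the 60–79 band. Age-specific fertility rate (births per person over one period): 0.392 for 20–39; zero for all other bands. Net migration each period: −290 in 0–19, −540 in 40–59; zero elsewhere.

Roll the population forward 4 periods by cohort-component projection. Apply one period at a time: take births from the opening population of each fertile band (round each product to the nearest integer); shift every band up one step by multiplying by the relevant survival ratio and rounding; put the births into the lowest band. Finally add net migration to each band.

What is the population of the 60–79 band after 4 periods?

Period 1:
Births: 9200 × 0.392 = 3606
20–39: 10100 × 0.958 = 9676
40–59: 9200 × 0.939 = 8639
60–79: 18800 × 0.921 = 17315
Net migration: 0–19 − 290 → 3316; 40–59 − 540 → 8099
End of period: [3316, 9676, 8099, 17315]
Period 2:
Births: 9676 × 0.392 = 3793
20–39: 3316 × 0.958 = 3177
40–59: 9676 × 0.939 = 9086
60–79: 8099 × 0.921 = 7459
Net migration: 0–19 − 290 → 3503; 40–59 − 540 → 8546
End of period: [3503, 3177, 8546, 7459]
Period 3:
Births: 3177 × 0.392 = 1245
20–39: 3503 × 0.958 = 3356
40–59: 3177 × 0.939 = 2983
60–79: 8546 × 0.921 = 7871
Net migration: 0–19 − 290 → 955; 40–59 − 540 → 2443
End of period: [955, 3356, 2443, 7871]
Period 4:
Births: 3356 × 0.392 = 1316
20–39: 955 × 0.958 = 915
40–59: 3356 × 0.939 = 3151
60–79: 2443 × 0.921 = 2250
Net migration: 0–19 − 290 → 1026; 40–59 − 540 → 2611
End of period: [1026, 915, 2611, 2250]

2250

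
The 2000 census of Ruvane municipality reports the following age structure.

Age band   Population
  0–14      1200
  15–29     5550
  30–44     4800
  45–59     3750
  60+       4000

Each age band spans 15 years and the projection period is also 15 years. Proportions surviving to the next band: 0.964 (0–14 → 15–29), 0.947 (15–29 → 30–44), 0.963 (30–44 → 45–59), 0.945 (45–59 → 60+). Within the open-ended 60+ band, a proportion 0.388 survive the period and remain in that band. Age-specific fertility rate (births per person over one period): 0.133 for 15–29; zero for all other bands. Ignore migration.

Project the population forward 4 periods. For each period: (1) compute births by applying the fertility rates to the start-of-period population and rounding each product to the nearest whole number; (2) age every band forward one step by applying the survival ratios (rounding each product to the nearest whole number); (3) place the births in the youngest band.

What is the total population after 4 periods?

4708

(Bands numbered youngest = 1 to oldest = 5.)
After projecting period 1:
Births: 5550 × 0.133 = 738
Band 2: 1200 × 0.964 = 1157
Band 3: 5550 × 0.947 = 5256
Band 4: 4800 × 0.963 = 4622
Band 5: 3750 × 0.945 + 4000 × 0.388 = 3544 + 1552 = 5096
→ [738, 1157, 5256, 4622, 5096]
After projecting period 2:
Births: 1157 × 0.133 = 154
Band 2: 738 × 0.964 = 711
Band 3: 1157 × 0.947 = 1096
Band 4: 5256 × 0.963 = 5062
Band 5: 4622 × 0.945 + 5096 × 0.388 = 4368 + 1977 = 6345
→ [154, 711, 1096, 5062, 6345]
After projecting period 3:
Births: 711 × 0.133 = 95
Band 2: 154 × 0.964 = 148
Band 3: 711 × 0.947 = 673
Band 4: 1096 × 0.963 = 1055
Band 5: 5062 × 0.945 + 6345 × 0.388 = 4784 + 2462 = 7246
→ [95, 148, 673, 1055, 7246]
After projecting period 4:
Births: 148 × 0.133 = 20
Band 2: 95 × 0.964 = 92
Band 3: 148 × 0.947 = 140
Band 4: 673 × 0.963 = 648
Band 5: 1055 × 0.945 + 7246 × 0.388 = 997 + 2811 = 3808
→ [20, 92, 140, 648, 3808]
Total after period 4: 20 + 92 + 140 + 648 + 3808 = 4708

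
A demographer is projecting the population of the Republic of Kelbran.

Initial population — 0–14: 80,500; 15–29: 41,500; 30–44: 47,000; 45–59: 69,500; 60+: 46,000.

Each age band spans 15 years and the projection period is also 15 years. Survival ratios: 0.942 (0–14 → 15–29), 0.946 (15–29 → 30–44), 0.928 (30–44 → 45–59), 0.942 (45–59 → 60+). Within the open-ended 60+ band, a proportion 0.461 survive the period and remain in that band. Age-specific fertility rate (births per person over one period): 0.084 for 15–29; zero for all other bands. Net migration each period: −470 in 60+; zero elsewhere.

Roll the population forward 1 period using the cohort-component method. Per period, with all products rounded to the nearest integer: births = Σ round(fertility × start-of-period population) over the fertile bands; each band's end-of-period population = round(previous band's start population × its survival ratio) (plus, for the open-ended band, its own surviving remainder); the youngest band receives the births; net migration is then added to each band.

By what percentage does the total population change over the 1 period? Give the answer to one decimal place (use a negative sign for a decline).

After projecting period 1:
Births: 41500 * 0.084 = 3486
15–29: 80500 * 0.942 = 75831
30–44: 41500 * 0.946 = 39259
45–59: 47000 * 0.928 = 43616
60+: 69500 * 0.942 + 46000 * 0.461 = 65469 + 21206 = 86675
Net migration: 60+ − 470 → 86205
Giving 3486 / 75831 / 39259 / 43616 / 86205.
Total: 284500 → 248397; change = -36103; percentage change = -12.7%

-12.7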